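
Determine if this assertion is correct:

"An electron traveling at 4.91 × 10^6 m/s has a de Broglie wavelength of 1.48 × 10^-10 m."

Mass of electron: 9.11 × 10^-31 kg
True

The claim is correct.

Using λ = h/(mv):
λ = (6.626 × 10^-34 J·s) / (9.11 × 10^-31 kg × 4.91 × 10^6 m/s)
λ = 1.48 × 10^-10 m

This matches the claimed value.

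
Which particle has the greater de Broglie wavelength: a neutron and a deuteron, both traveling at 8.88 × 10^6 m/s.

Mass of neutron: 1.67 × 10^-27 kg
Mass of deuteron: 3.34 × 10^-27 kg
The neutron has the longer wavelength.

Using λ = h/(mv), since both particles have the same velocity, the wavelength depends only on mass.

For neutron: λ₁ = h/(m₁v) = 4.47 × 10^-14 m
For deuteron: λ₂ = h/(m₂v) = 2.23 × 10^-14 m

Since λ ∝ 1/m at constant velocity, the lighter particle has the longer wavelength.

The neutron has the longer de Broglie wavelength.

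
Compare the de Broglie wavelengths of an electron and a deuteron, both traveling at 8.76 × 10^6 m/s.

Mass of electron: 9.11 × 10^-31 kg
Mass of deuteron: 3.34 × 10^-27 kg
The electron has the longer wavelength.

Using λ = h/(mv), since both particles have the same velocity, the wavelength depends only on mass.

For electron: λ₁ = h/(m₁v) = 8.30 × 10^-11 m
For deuteron: λ₂ = h/(m₂v) = 2.26 × 10^-14 m

Since λ ∝ 1/m at constant velocity, the lighter particle has the longer wavelength.

The electron has the longer de Broglie wavelength.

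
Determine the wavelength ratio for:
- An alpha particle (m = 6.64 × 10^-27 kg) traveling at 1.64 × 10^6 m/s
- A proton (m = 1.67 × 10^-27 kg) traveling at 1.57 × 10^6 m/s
λ₁/λ₂ = 0.241

Using λ = h/(mv):

λ₁ = h/(m₁v₁) = 6.08 × 10^-14 m
λ₂ = h/(m₂v₂) = 2.53 × 10^-13 m

Ratio λ₁/λ₂ = (m₂v₂)/(m₁v₁)
         = (1.67 × 10^-27 kg × 1.57 × 10^6 m/s) / (6.64 × 10^-27 kg × 1.64 × 10^6 m/s)
         = 0.241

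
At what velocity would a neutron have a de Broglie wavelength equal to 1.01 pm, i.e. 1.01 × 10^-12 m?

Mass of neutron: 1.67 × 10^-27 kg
3.93 × 10^5 m/s

From λ = h/(mv), solve for v:

v = h/(mλ)
v = (6.626 × 10^-34 J·s) / (1.67 × 10^-27 kg × 1.01 × 10^-12 m)
v = 3.93 × 10^5 m/s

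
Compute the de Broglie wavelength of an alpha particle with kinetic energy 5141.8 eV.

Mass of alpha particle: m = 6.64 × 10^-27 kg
2.00 × 10^-13 m

Using λ = h/√(2mKE):

First convert KE to Joules: KE = 5141.8 eV = 8.238 × 10^-16 J

λ = h/√(2mKE)
λ = (6.626 × 10^-34 J·s) / √(2 × 6.64 × 10^-27 kg × 8.238 × 10^-16 J)
λ = 2.00 × 10^-13 m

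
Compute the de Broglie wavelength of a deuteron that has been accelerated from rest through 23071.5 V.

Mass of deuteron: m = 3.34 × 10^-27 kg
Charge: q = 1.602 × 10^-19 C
1.33 × 10^-13 m

When a particle is accelerated through voltage V, it gains kinetic energy KE = qV.

The de Broglie wavelength is then λ = h/√(2mqV):

λ = h/√(2mqV)
λ = (6.626 × 10^-34 J·s) / √(2 × 3.34 × 10^-27 kg × 1.602 × 10^-19 C × 23071.5 V)
λ = 1.33 × 10^-13 m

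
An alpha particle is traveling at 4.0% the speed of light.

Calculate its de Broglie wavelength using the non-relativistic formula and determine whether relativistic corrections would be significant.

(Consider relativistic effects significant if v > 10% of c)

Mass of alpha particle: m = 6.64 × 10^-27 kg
No, relativistic corrections are not needed.

Using the non-relativistic de Broglie formula λ = h/(mv):

v = 4.0% × c = 1.199 × 10^7 m/s

λ = h/(mv)
λ = (6.626 × 10^-34 J·s) / (6.64 × 10^-27 kg × 1.199 × 10^7 m/s)
λ = 8.32 × 10^-15 m

Since v = 4.0% of c < 10% of c, relativistic corrections are NOT significant and this non-relativistic result is a good approximation.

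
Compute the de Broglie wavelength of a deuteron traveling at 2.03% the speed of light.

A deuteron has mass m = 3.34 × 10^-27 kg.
3.26 × 10^-14 m

Using the de Broglie relation λ = h/(mv):

v = 2.03% × c = 6.086 × 10^6 m/s

λ = h/(mv)
λ = (6.626 × 10^-34 J·s) / (3.34 × 10^-27 kg × 6.086 × 10^6 m/s)
λ = 3.26 × 10^-14 m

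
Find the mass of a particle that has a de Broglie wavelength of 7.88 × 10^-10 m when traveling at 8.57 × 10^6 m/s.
9.81 × 10^-32 kg

From the de Broglie relation λ = h/(mv), we solve for m:

m = h/(λv)
m = (6.626 × 10^-34 J·s) / (7.88 × 10^-10 m × 8.57 × 10^6 m/s)
m = 9.81 × 10^-32 kg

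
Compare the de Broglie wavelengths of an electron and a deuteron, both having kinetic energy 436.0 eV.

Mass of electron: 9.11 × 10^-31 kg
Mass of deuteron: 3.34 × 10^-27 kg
The electron has the longer wavelength.

Using λ = h/√(2mKE):

For electron: λ₁ = h/√(2m₁KE) = 5.87 × 10^-11 m
For deuteron: λ₂ = h/√(2m₂KE) = 9.70 × 10^-13 m

Since λ ∝ 1/√m at constant kinetic energy, the lighter particle has the longer wavelength.

The electron has the longer de Broglie wavelength.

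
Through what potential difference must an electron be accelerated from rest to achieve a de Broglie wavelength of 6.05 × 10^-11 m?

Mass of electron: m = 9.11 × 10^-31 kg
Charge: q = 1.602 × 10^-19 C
411 V

From λ = h/√(2mqV), we solve for V:

λ² = h²/(2mqV)
V = h²/(2mqλ²)
V = (6.626 × 10^-34 J·s)² / (2 × 9.11 × 10^-31 kg × 1.602 × 10^-19 C × (6.05 × 10^-11 m)²)
V = 411 V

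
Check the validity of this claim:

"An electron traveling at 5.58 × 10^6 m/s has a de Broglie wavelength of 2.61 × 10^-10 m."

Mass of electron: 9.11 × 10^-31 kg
False

The claim is incorrect.

Using λ = h/(mv):
λ = (6.626 × 10^-34 J·s) / (9.11 × 10^-31 kg × 5.58 × 10^6 m/s)
λ = 1.30 × 10^-10 m

The actual wavelength differs from the claimed 2.61 × 10^-10 m.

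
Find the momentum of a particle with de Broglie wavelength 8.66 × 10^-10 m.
7.65 × 10^-25 kg·m/s

From the de Broglie relation λ = h/p, we solve for p:

p = h/λ
p = (6.626 × 10^-34 J·s) / (8.66 × 10^-10 m)
p = 7.65 × 10^-25 kg·m/s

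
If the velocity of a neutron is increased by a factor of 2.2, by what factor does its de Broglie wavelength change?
The wavelength decreases by a factor of 2.2.

From λ = h/(mv), the wavelength is inversely proportional to velocity:

λ ∝ 1/v

If v → 2.2v, then λ → λ/2.2

When velocity is increased by a factor of 2.2, the wavelength decreases by a factor of 2.2.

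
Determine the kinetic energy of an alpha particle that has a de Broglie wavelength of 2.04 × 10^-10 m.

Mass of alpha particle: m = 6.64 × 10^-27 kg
7.94 × 10^-22 J (or 4.96 × 10^-3 eV)

From λ = h/√(2mKE), we solve for KE:

λ² = h²/(2mKE)
KE = h²/(2mλ²)
KE = (6.626 × 10^-34 J·s)² / (2 × 6.64 × 10^-27 kg × (2.04 × 10^-10 m)²)
KE = 7.94 × 10^-22 J
KE = 4.96 × 10^-3 eV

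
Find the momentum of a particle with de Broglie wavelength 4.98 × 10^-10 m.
1.33 × 10^-24 kg·m/s

From the de Broglie relation λ = h/p, we solve for p:

p = h/λ
p = (6.626 × 10^-34 J·s) / (4.98 × 10^-10 m)
p = 1.33 × 10^-24 kg·m/s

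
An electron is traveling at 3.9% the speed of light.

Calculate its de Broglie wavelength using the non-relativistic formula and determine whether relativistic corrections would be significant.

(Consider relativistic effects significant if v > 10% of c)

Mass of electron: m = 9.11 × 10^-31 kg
No, relativistic corrections are not needed.

Using the non-relativistic de Broglie formula λ = h/(mv):

v = 3.9% × c = 1.169 × 10^7 m/s

λ = h/(mv)
λ = (6.626 × 10^-34 J·s) / (9.11 × 10^-31 kg × 1.169 × 10^7 m/s)
λ = 6.22 × 10^-11 m

Since v = 3.9% of c < 10% of c, relativistic corrections are NOT significant and this non-relativistic result is a good approximation.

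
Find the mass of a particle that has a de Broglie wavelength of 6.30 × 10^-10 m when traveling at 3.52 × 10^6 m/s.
2.99 × 10^-31 kg

From the de Broglie relation λ = h/(mv), we solve for m:

m = h/(λv)
m = (6.626 × 10^-34 J·s) / (6.30 × 10^-10 m × 3.52 × 10^6 m/s)
m = 2.99 × 10^-31 kg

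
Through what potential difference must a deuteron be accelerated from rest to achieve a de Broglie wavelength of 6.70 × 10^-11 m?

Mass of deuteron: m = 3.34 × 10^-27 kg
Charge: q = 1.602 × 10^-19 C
9.14 × 10^-2 V

From λ = h/√(2mqV), we solve for V:

λ² = h²/(2mqV)
V = h²/(2mqλ²)
V = (6.626 × 10^-34 J·s)² / (2 × 3.34 × 10^-27 kg × 1.602 × 10^-19 C × (6.70 × 10^-11 m)²)
V = 9.14 × 10^-2 V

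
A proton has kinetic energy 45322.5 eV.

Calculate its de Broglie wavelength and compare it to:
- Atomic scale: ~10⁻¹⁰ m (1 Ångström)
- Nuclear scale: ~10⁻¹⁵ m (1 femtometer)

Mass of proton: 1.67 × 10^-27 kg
λ = 1.35 × 10^-13 m, which is between nuclear and atomic scales.

Using λ = h/√(2mKE):

KE = 45322.5 eV = 7.261 × 10^-15 J

λ = h/√(2mKE)
λ = (6.626 × 10^-34 J·s) / √(2 × 1.67 × 10^-27 kg × 7.261 × 10^-15 J)
λ = 1.35 × 10^-13 m

Comparison:
- Atomic scale (10⁻¹⁰ m): λ is 0.0013× this size
- Nuclear scale (10⁻¹⁵ m): λ is 1.3e+02× this size

The wavelength is between nuclear and atomic scales.

This wavelength is appropriate for probing atomic structure but too large for nuclear physics experiments.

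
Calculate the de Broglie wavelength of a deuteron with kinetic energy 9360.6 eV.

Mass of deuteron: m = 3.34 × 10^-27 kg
2.09 × 10^-13 m

Using λ = h/√(2mKE):

First convert KE to Joules: KE = 9360.6 eV = 1.500 × 10^-15 J

λ = h/√(2mKE)
λ = (6.626 × 10^-34 J·s) / √(2 × 3.34 × 10^-27 kg × 1.500 × 10^-15 J)
λ = 2.09 × 10^-13 m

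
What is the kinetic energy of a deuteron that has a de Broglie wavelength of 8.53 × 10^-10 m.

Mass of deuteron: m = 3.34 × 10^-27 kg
9.03 × 10^-23 J (or 5.64 × 10^-4 eV)

From λ = h/√(2mKE), we solve for KE:

λ² = h²/(2mKE)
KE = h²/(2mλ²)
KE = (6.626 × 10^-34 J·s)² / (2 × 3.34 × 10^-27 kg × (8.53 × 10^-10 m)²)
KE = 9.03 × 10^-23 J
KE = 5.64 × 10^-4 eV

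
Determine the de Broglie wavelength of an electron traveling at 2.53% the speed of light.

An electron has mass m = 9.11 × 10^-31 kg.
9.59 × 10^-11 m

Using the de Broglie relation λ = h/(mv):

v = 2.53% × c = 7.585 × 10^6 m/s

λ = h/(mv)
λ = (6.626 × 10^-34 J·s) / (9.11 × 10^-31 kg × 7.585 × 10^6 m/s)
λ = 9.59 × 10^-11 m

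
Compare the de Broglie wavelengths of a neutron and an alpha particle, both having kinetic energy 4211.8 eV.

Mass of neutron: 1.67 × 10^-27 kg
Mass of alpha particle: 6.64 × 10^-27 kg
The neutron has the longer wavelength.

Using λ = h/√(2mKE):

For neutron: λ₁ = h/√(2m₁KE) = 4.41 × 10^-13 m
For alpha particle: λ₂ = h/√(2m₂KE) = 2.21 × 10^-13 m

Since λ ∝ 1/√m at constant kinetic energy, the lighter particle has the longer wavelength.

The neutron has the longer de Broglie wavelength.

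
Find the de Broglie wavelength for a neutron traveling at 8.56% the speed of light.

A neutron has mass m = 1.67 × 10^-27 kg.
1.55 × 10^-14 m

Using the de Broglie relation λ = h/(mv):

v = 8.56% × c = 2.566 × 10^7 m/s

λ = h/(mv)
λ = (6.626 × 10^-34 J·s) / (1.67 × 10^-27 kg × 2.566 × 10^7 m/s)
λ = 1.55 × 10^-14 m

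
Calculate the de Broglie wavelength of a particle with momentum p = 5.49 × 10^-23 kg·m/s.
1.21 × 10^-11 m

Using the de Broglie relation λ = h/p:

λ = h/p
λ = (6.626 × 10^-34 J·s) / (5.49 × 10^-23 kg·m/s)
λ = 1.21 × 10^-11 m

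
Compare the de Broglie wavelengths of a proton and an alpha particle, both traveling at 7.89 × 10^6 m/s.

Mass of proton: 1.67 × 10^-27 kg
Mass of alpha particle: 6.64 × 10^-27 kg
The proton has the longer wavelength.

Using λ = h/(mv), since both particles have the same velocity, the wavelength depends only on mass.

For proton: λ₁ = h/(m₁v) = 5.03 × 10^-14 m
For alpha particle: λ₂ = h/(m₂v) = 1.26 × 10^-14 m

Since λ ∝ 1/m at constant velocity, the lighter particle has the longer wavelength.

The proton has the longer de Broglie wavelength.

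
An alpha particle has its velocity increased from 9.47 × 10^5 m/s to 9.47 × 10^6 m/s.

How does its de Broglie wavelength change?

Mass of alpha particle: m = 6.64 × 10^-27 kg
The wavelength decreases by a factor of 10.

Using λ = h/(mv):

Initial wavelength: λ₁ = h/(mv₁) = 1.05 × 10^-13 m
Final wavelength: λ₂ = h/(mv₂) = 1.05 × 10^-14 m

Since λ ∝ 1/v, when velocity increases by a factor of 10, the wavelength decreases by a factor of 10.

λ₂/λ₁ = v₁/v₂ = 1/10

The wavelength decreases by a factor of 10.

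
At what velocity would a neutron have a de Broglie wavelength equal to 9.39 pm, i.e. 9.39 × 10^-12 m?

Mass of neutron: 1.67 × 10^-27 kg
4.23 × 10^4 m/s

From λ = h/(mv), solve for v:

v = h/(mλ)
v = (6.626 × 10^-34 J·s) / (1.67 × 10^-27 kg × 9.39 × 10^-12 m)
v = 4.23 × 10^4 m/s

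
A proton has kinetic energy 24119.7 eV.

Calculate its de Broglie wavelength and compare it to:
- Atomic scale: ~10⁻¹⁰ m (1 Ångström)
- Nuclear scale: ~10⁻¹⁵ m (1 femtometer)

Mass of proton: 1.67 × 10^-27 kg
λ = 1.84 × 10^-13 m, which is between nuclear and atomic scales.

Using λ = h/√(2mKE):

KE = 24119.7 eV = 3.864 × 10^-15 J

λ = h/√(2mKE)
λ = (6.626 × 10^-34 J·s) / √(2 × 1.67 × 10^-27 kg × 3.864 × 10^-15 J)
λ = 1.84 × 10^-13 m

Comparison:
- Atomic scale (10⁻¹⁰ m): λ is 0.0018× this size
- Nuclear scale (10⁻¹⁵ m): λ is 1.8e+02× this size

The wavelength is between nuclear and atomic scales.

This wavelength is appropriate for probing atomic structure but too large for nuclear physics experiments.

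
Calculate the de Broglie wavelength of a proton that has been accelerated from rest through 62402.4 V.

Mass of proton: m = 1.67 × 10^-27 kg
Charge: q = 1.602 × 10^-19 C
1.15 × 10^-13 m

When a particle is accelerated through voltage V, it gains kinetic energy KE = qV.

The de Broglie wavelength is then λ = h/√(2mqV):

λ = h/√(2mqV)
λ = (6.626 × 10^-34 J·s) / √(2 × 1.67 × 10^-27 kg × 1.602 × 10^-19 C × 62402.4 V)
λ = 1.15 × 10^-13 m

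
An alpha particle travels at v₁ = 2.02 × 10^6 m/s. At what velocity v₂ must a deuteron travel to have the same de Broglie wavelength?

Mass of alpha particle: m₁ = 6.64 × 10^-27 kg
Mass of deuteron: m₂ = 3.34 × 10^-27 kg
v₂ = 4.02 × 10^6 m/s

For equal de Broglie wavelengths: λ₁ = λ₂

h/(m₁v₁) = h/(m₂v₂)
m₁v₁ = m₂v₂
v₂ = v₁ · (m₁/m₂)

v₂ = 2.02 × 10^6 m/s × (6.64 × 10^-27 kg / 3.34 × 10^-27 kg)
v₂ = 4.02 × 10^6 m/s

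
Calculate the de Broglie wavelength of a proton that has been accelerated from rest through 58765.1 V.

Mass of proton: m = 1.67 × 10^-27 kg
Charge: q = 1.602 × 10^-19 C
1.18 × 10^-13 m

When a particle is accelerated through voltage V, it gains kinetic energy KE = qV.

The de Broglie wavelength is then λ = h/√(2mqV):

λ = h/√(2mqV)
λ = (6.626 × 10^-34 J·s) / √(2 × 1.67 × 10^-27 kg × 1.602 × 10^-19 C × 58765.1 V)
λ = 1.18 × 10^-13 m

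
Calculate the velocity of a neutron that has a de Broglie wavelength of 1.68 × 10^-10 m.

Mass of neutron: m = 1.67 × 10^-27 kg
2.36 × 10^3 m/s

From the de Broglie relation λ = h/(mv), we solve for v:

v = h/(mλ)
v = (6.626 × 10^-34 J·s) / (1.67 × 10^-27 kg × 1.68 × 10^-10 m)
v = 2.36 × 10^3 m/s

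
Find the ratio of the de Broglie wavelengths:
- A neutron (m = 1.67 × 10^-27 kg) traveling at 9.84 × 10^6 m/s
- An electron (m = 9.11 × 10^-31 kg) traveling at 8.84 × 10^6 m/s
λ₁/λ₂ = 4.90 × 10^-4

Using λ = h/(mv):

λ₁ = h/(m₁v₁) = 4.03 × 10^-14 m
λ₂ = h/(m₂v₂) = 8.23 × 10^-11 m

Ratio λ₁/λ₂ = (m₂v₂)/(m₁v₁)
         = (9.11 × 10^-31 kg × 8.84 × 10^6 m/s) / (1.67 × 10^-27 kg × 9.84 × 10^6 m/s)
         = 4.90 × 10^-4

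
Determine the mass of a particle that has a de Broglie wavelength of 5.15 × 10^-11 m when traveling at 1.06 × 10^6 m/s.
1.21 × 10^-29 kg

From the de Broglie relation λ = h/(mv), we solve for m:

m = h/(λv)
m = (6.626 × 10^-34 J·s) / (5.15 × 10^-11 m × 1.06 × 10^6 m/s)
m = 1.21 × 10^-29 kg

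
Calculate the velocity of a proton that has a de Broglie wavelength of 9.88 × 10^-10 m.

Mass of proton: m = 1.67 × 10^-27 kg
4.02 × 10^2 m/s

From the de Broglie relation λ = h/(mv), we solve for v:

v = h/(mλ)
v = (6.626 × 10^-34 J·s) / (1.67 × 10^-27 kg × 9.88 × 10^-10 m)
v = 4.02 × 10^2 m/s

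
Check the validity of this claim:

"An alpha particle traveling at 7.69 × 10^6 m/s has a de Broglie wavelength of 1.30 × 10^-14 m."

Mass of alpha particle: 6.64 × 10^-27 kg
True

The claim is correct.

Using λ = h/(mv):
λ = (6.626 × 10^-34 J·s) / (6.64 × 10^-27 kg × 7.69 × 10^6 m/s)
λ = 1.30 × 10^-14 m

This matches the claimed value.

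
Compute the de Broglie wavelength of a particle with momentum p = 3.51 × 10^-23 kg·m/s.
1.89 × 10^-11 m

Using the de Broglie relation λ = h/p:

λ = h/p
λ = (6.626 × 10^-34 J·s) / (3.51 × 10^-23 kg·m/s)
λ = 1.89 × 10^-11 m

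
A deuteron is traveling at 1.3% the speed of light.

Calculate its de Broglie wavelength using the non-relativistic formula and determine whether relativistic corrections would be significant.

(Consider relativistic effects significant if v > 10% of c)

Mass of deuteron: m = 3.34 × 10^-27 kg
No, relativistic corrections are not needed.

Using the non-relativistic de Broglie formula λ = h/(mv):

v = 1.3% × c = 3.897 × 10^6 m/s

λ = h/(mv)
λ = (6.626 × 10^-34 J·s) / (3.34 × 10^-27 kg × 3.897 × 10^6 m/s)
λ = 5.09 × 10^-14 m

Since v = 1.3% of c < 10% of c, relativistic corrections are NOT significant and this non-relativistic result is a good approximation.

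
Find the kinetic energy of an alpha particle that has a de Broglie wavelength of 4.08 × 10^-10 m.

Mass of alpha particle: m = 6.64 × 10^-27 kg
1.99 × 10^-22 J (or 1.24 × 10^-3 eV)

From λ = h/√(2mKE), we solve for KE:

λ² = h²/(2mKE)
KE = h²/(2mλ²)
KE = (6.626 × 10^-34 J·s)² / (2 × 6.64 × 10^-27 kg × (4.08 × 10^-10 m)²)
KE = 1.99 × 10^-22 J
KE = 1.24 × 10^-3 eV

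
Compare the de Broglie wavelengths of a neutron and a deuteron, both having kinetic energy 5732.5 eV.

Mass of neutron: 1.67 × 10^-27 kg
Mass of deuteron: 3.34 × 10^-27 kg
The neutron has the longer wavelength.

Using λ = h/√(2mKE):

For neutron: λ₁ = h/√(2m₁KE) = 3.78 × 10^-13 m
For deuteron: λ₂ = h/√(2m₂KE) = 2.68 × 10^-13 m

Since λ ∝ 1/√m at constant kinetic energy, the lighter particle has the longer wavelength.

The neutron has the longer de Broglie wavelength.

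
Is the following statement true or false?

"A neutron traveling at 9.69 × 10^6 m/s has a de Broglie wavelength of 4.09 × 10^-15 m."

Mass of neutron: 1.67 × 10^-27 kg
False

The claim is incorrect.

Using λ = h/(mv):
λ = (6.626 × 10^-34 J·s) / (1.67 × 10^-27 kg × 9.69 × 10^6 m/s)
λ = 4.09 × 10^-14 m

The actual wavelength differs from the claimed 4.09 × 10^-15 m.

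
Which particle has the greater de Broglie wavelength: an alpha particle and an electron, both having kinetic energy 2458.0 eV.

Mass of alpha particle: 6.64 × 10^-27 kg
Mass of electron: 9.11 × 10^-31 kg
The electron has the longer wavelength.

Using λ = h/√(2mKE):

For alpha particle: λ₁ = h/√(2m₁KE) = 2.90 × 10^-13 m
For electron: λ₂ = h/√(2m₂KE) = 2.47 × 10^-11 m

Since λ ∝ 1/√m at constant kinetic energy, the lighter particle has the longer wavelength.

The electron has the longer de Broglie wavelength.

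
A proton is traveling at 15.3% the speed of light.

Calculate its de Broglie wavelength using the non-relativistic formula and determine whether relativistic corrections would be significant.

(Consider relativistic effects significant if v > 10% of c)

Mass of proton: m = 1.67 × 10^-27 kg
Yes, relativistic corrections are needed.

Using the non-relativistic de Broglie formula λ = h/(mv):

v = 15.3% × c = 4.587 × 10^7 m/s

λ = h/(mv)
λ = (6.626 × 10^-34 J·s) / (1.67 × 10^-27 kg × 4.587 × 10^7 m/s)
λ = 8.65 × 10^-15 m

Since v = 15.3% of c > 10% of c, relativistic corrections ARE significant and the actual wavelength would differ from this non-relativistic estimate.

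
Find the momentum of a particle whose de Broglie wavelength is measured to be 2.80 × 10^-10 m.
2.37 × 10^-24 kg·m/s

From the de Broglie relation λ = h/p, we solve for p:

p = h/λ
p = (6.626 × 10^-34 J·s) / (2.80 × 10^-10 m)
p = 2.37 × 10^-24 kg·m/s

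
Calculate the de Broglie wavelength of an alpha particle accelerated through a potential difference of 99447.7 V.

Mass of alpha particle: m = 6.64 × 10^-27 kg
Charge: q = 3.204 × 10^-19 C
3.22 × 10^-14 m

When a particle is accelerated through voltage V, it gains kinetic energy KE = qV.

The de Broglie wavelength is then λ = h/√(2mqV):

λ = h/√(2mqV)
λ = (6.626 × 10^-34 J·s) / √(2 × 6.64 × 10^-27 kg × 3.204 × 10^-19 C × 99447.7 V)
λ = 3.22 × 10^-14 m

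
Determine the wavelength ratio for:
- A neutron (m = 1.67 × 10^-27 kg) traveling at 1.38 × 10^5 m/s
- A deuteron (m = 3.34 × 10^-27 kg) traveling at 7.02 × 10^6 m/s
λ₁/λ₂ = 102

Using λ = h/(mv):

λ₁ = h/(m₁v₁) = 2.88 × 10^-12 m
λ₂ = h/(m₂v₂) = 2.83 × 10^-14 m

Ratio λ₁/λ₂ = (m₂v₂)/(m₁v₁)
         = (3.34 × 10^-27 kg × 7.02 × 10^6 m/s) / (1.67 × 10^-27 kg × 1.38 × 10^5 m/s)
         = 102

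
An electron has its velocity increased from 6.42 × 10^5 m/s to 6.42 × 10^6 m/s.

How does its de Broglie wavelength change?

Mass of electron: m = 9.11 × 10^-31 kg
The wavelength decreases by a factor of 10.

Using λ = h/(mv):

Initial wavelength: λ₁ = h/(mv₁) = 1.13 × 10^-9 m
Final wavelength: λ₂ = h/(mv₂) = 1.13 × 10^-10 m

Since λ ∝ 1/v, when velocity increases by a factor of 10, the wavelength decreases by a factor of 10.

λ₂/λ₁ = v₁/v₂ = 1/10

The wavelength decreases by a factor of 10.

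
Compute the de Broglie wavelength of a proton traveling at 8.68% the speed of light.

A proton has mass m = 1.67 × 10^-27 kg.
1.52 × 10^-14 m

Using the de Broglie relation λ = h/(mv):

v = 8.68% × c = 2.602 × 10^7 m/s

λ = h/(mv)
λ = (6.626 × 10^-34 J·s) / (1.67 × 10^-27 kg × 2.602 × 10^7 m/s)
λ = 1.52 × 10^-14 m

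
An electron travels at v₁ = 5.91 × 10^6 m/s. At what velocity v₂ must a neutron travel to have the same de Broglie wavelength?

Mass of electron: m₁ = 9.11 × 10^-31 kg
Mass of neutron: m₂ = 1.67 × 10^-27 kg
v₂ = 3.22 × 10^3 m/s

For equal de Broglie wavelengths: λ₁ = λ₂

h/(m₁v₁) = h/(m₂v₂)
m₁v₁ = m₂v₂
v₂ = v₁ · (m₁/m₂)

v₂ = 5.91 × 10^6 m/s × (9.11 × 10^-31 kg / 1.67 × 10^-27 kg)
v₂ = 3.22 × 10^3 m/s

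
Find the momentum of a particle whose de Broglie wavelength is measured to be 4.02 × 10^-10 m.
1.65 × 10^-24 kg·m/s

From the de Broglie relation λ = h/p, we solve for p:

p = h/λ
p = (6.626 × 10^-34 J·s) / (4.02 × 10^-10 m)
p = 1.65 × 10^-24 kg·m/s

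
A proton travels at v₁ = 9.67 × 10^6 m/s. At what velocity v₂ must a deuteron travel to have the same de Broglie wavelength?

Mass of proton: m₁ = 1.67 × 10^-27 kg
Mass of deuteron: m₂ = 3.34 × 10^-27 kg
v₂ = 4.84 × 10^6 m/s

For equal de Broglie wavelengths: λ₁ = λ₂

h/(m₁v₁) = h/(m₂v₂)
m₁v₁ = m₂v₂
v₂ = v₁ · (m₁/m₂)

v₂ = 9.67 × 10^6 m/s × (1.67 × 10^-27 kg / 3.34 × 10^-27 kg)
v₂ = 4.84 × 10^6 m/s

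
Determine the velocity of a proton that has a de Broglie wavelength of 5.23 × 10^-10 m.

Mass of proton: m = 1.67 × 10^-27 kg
7.59 × 10^2 m/s

From the de Broglie relation λ = h/(mv), we solve for v:

v = h/(mλ)
v = (6.626 × 10^-34 J·s) / (1.67 × 10^-27 kg × 5.23 × 10^-10 m)
v = 7.59 × 10^2 m/s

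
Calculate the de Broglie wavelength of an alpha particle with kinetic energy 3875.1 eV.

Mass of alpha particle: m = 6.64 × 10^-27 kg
2.31 × 10^-13 m

Using λ = h/√(2mKE):

First convert KE to Joules: KE = 3875.1 eV = 6.209 × 10^-16 J

λ = h/√(2mKE)
λ = (6.626 × 10^-34 J·s) / √(2 × 6.64 × 10^-27 kg × 6.209 × 10^-16 J)
λ = 2.31 × 10^-13 m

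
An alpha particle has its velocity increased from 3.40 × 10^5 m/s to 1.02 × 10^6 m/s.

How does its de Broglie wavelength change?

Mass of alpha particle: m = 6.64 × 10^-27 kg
The wavelength decreases by a factor of 3.

Using λ = h/(mv):

Initial wavelength: λ₁ = h/(mv₁) = 2.93 × 10^-13 m
Final wavelength: λ₂ = h/(mv₂) = 9.78 × 10^-14 m

Since λ ∝ 1/v, when velocity increases by a factor of 3, the wavelength decreases by a factor of 3.

λ₂/λ₁ = v₁/v₂ = 1/3

The wavelength decreases by a factor of 3.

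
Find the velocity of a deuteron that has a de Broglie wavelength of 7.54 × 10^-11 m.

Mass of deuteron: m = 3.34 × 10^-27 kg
2.63 × 10^3 m/s

From the de Broglie relation λ = h/(mv), we solve for v:

v = h/(mλ)
v = (6.626 × 10^-34 J·s) / (3.34 × 10^-27 kg × 7.54 × 10^-11 m)
v = 2.63 × 10^3 m/s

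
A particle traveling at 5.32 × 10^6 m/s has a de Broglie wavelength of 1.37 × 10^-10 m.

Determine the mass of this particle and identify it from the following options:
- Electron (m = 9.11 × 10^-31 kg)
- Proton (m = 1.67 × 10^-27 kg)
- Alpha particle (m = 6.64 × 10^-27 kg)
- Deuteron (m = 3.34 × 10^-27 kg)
The particle is an electron.

From λ = h/(mv), solve for mass:

m = h/(λv)
m = (6.626 × 10^-34 J·s) / (1.37 × 10^-10 m × 5.32 × 10^6 m/s)
m = 9.09 × 10^-31 kg

Comparing with the listed masses, this is closest to an electron.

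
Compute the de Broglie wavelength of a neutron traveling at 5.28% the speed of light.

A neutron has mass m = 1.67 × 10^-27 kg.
2.51 × 10^-14 m

Using the de Broglie relation λ = h/(mv):

v = 5.28% × c = 1.583 × 10^7 m/s

λ = h/(mv)
λ = (6.626 × 10^-34 J·s) / (1.67 × 10^-27 kg × 1.583 × 10^7 m/s)
λ = 2.51 × 10^-14 m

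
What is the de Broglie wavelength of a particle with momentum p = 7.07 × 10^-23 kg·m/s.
9.37 × 10^-12 m

Using the de Broglie relation λ = h/p:

λ = h/p
λ = (6.626 × 10^-34 J·s) / (7.07 × 10^-23 kg·m/s)
λ = 9.37 × 10^-12 m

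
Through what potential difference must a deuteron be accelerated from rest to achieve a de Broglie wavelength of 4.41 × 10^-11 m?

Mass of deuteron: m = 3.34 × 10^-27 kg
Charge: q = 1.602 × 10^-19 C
2.11 × 10^-1 V

From λ = h/√(2mqV), we solve for V:

λ² = h²/(2mqV)
V = h²/(2mqλ²)
V = (6.626 × 10^-34 J·s)² / (2 × 3.34 × 10^-27 kg × 1.602 × 10^-19 C × (4.41 × 10^-11 m)²)
V = 2.11 × 10^-1 V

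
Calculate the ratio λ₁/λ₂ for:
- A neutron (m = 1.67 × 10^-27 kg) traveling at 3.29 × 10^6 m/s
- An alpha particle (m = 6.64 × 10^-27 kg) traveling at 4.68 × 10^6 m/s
λ₁/λ₂ = 5.66

Using λ = h/(mv):

λ₁ = h/(m₁v₁) = 1.21 × 10^-13 m
λ₂ = h/(m₂v₂) = 2.13 × 10^-14 m

Ratio λ₁/λ₂ = (m₂v₂)/(m₁v₁)
         = (6.64 × 10^-27 kg × 4.68 × 10^6 m/s) / (1.67 × 10^-27 kg × 3.29 × 10^6 m/s)
         = 5.66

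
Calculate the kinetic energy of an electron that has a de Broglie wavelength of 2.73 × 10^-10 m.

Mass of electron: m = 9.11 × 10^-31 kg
3.23 × 10^-18 J (or 20.2 eV)

From λ = h/√(2mKE), we solve for KE:

λ² = h²/(2mKE)
KE = h²/(2mλ²)
KE = (6.626 × 10^-34 J·s)² / (2 × 9.11 × 10^-31 kg × (2.73 × 10^-10 m)²)
KE = 3.23 × 10^-18 J
KE = 20.2 eV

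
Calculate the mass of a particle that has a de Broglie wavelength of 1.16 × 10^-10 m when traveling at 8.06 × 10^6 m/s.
7.09 × 10^-31 kg

From the de Broglie relation λ = h/(mv), we solve for m:

m = h/(λv)
m = (6.626 × 10^-34 J·s) / (1.16 × 10^-10 m × 8.06 × 10^6 m/s)
m = 7.09 × 10^-31 kg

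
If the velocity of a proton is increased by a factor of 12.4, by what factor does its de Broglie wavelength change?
The wavelength decreases by a factor of 12.4.

From λ = h/(mv), the wavelength is inversely proportional to velocity:

λ ∝ 1/v

If v → 12.4v, then λ → λ/12.4

When velocity is increased by a factor of 12.4, the wavelength decreases by a factor of 12.4.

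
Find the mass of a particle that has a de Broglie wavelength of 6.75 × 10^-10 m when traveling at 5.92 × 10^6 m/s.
1.66 × 10^-31 kg

From the de Broglie relation λ = h/(mv), we solve for m:

m = h/(λv)
m = (6.626 × 10^-34 J·s) / (6.75 × 10^-10 m × 5.92 × 10^6 m/s)
m = 1.66 × 10^-31 kg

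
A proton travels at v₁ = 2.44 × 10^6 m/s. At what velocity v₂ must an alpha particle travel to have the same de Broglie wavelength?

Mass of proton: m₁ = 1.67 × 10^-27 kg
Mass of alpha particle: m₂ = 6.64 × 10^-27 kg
v₂ = 6.14 × 10^5 m/s

For equal de Broglie wavelengths: λ₁ = λ₂

h/(m₁v₁) = h/(m₂v₂)
m₁v₁ = m₂v₂
v₂ = v₁ · (m₁/m₂)

v₂ = 2.44 × 10^6 m/s × (1.67 × 10^-27 kg / 6.64 × 10^-27 kg)
v₂ = 6.14 × 10^5 m/s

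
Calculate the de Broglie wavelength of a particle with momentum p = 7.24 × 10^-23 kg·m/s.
9.15 × 10^-12 m

Using the de Broglie relation λ = h/p:

λ = h/p
λ = (6.626 × 10^-34 J·s) / (7.24 × 10^-23 kg·m/s)
λ = 9.15 × 10^-12 m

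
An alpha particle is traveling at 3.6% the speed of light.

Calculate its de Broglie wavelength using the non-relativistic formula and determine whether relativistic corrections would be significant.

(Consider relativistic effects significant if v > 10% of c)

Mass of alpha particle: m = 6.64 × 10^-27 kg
No, relativistic corrections are not needed.

Using the non-relativistic de Broglie formula λ = h/(mv):

v = 3.6% × c = 1.079 × 10^7 m/s

λ = h/(mv)
λ = (6.626 × 10^-34 J·s) / (6.64 × 10^-27 kg × 1.079 × 10^7 m/s)
λ = 9.25 × 10^-15 m

Since v = 3.6% of c < 10% of c, relativistic corrections are NOT significant and this non-relativistic result is a good approximation.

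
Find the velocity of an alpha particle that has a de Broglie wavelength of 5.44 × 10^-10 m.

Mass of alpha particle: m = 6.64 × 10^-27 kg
1.83 × 10^2 m/s

From the de Broglie relation λ = h/(mv), we solve for v:

v = h/(mλ)
v = (6.626 × 10^-34 J·s) / (6.64 × 10^-27 kg × 5.44 × 10^-10 m)
v = 1.83 × 10^2 m/s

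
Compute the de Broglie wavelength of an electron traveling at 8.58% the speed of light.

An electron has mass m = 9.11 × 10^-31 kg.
2.83 × 10^-11 m

Using the de Broglie relation λ = h/(mv):

v = 8.58% × c = 2.572 × 10^7 m/s

λ = h/(mv)
λ = (6.626 × 10^-34 J·s) / (9.11 × 10^-31 kg × 2.572 × 10^7 m/s)
λ = 2.83 × 10^-11 m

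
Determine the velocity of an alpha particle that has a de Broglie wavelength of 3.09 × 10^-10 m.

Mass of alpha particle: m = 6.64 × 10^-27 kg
3.23 × 10^2 m/s

From the de Broglie relation λ = h/(mv), we solve for v:

v = h/(mλ)
v = (6.626 × 10^-34 J·s) / (6.64 × 10^-27 kg × 3.09 × 10^-10 m)
v = 3.23 × 10^2 m/s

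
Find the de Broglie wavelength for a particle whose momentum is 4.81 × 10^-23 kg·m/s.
1.38 × 10^-11 m

Using the de Broglie relation λ = h/p:

λ = h/p
λ = (6.626 × 10^-34 J·s) / (4.81 × 10^-23 kg·m/s)
λ = 1.38 × 10^-11 m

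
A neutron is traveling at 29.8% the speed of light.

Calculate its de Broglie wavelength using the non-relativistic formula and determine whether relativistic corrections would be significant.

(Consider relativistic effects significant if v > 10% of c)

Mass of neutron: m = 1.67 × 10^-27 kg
Yes, relativistic corrections are needed.

Using the non-relativistic de Broglie formula λ = h/(mv):

v = 29.8% × c = 8.934 × 10^7 m/s

λ = h/(mv)
λ = (6.626 × 10^-34 J·s) / (1.67 × 10^-27 kg × 8.934 × 10^7 m/s)
λ = 4.44 × 10^-15 m

Since v = 29.8% of c > 10% of c, relativistic corrections ARE significant and the actual wavelength would differ from this non-relativistic estimate.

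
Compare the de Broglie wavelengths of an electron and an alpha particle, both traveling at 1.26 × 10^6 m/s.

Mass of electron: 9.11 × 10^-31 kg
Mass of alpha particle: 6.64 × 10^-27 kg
The electron has the longer wavelength.

Using λ = h/(mv), since both particles have the same velocity, the wavelength depends only on mass.

For electron: λ₁ = h/(m₁v) = 5.77 × 10^-10 m
For alpha particle: λ₂ = h/(m₂v) = 7.92 × 10^-14 m

Since λ ∝ 1/m at constant velocity, the lighter particle has the longer wavelength.

The electron has the longer de Broglie wavelength.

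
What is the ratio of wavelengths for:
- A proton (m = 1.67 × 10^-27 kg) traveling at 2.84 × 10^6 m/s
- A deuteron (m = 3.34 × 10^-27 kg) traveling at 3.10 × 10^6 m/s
λ₁/λ₂ = 2.18

Using λ = h/(mv):

λ₁ = h/(m₁v₁) = 1.40 × 10^-13 m
λ₂ = h/(m₂v₂) = 6.40 × 10^-14 m

Ratio λ₁/λ₂ = (m₂v₂)/(m₁v₁)
         = (3.34 × 10^-27 kg × 3.10 × 10^6 m/s) / (1.67 × 10^-27 kg × 2.84 × 10^6 m/s)
         = 2.18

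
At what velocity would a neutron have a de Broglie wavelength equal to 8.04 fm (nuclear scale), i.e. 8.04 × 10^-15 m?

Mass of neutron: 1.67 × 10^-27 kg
4.93 × 10^7 m/s

From λ = h/(mv), solve for v:

v = h/(mλ)
v = (6.626 × 10^-34 J·s) / (1.67 × 10^-27 kg × 8.04 × 10^-15 m)
v = 4.93 × 10^7 m/s

Note: This velocity is 16.5% of the speed of light, so relativistic corrections would be needed for a more accurate calculation.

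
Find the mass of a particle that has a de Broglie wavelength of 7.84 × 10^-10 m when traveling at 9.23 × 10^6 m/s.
9.16 × 10^-32 kg

From the de Broglie relation λ = h/(mv), we solve for m:

m = h/(λv)
m = (6.626 × 10^-34 J·s) / (7.84 × 10^-10 m × 9.23 × 10^6 m/s)
m = 9.16 × 10^-32 kg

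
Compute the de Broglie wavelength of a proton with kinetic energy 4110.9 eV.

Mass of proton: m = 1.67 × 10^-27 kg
4.47 × 10^-13 m

Using λ = h/√(2mKE):

First convert KE to Joules: KE = 4110.9 eV = 6.586 × 10^-16 J

λ = h/√(2mKE)
λ = (6.626 × 10^-34 J·s) / √(2 × 1.67 × 10^-27 kg × 6.586 × 10^-16 J)
λ = 4.47 × 10^-13 m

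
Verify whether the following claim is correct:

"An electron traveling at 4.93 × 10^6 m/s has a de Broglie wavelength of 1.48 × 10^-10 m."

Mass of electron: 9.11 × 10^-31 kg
True

The claim is correct.

Using λ = h/(mv):
λ = (6.626 × 10^-34 J·s) / (9.11 × 10^-31 kg × 4.93 × 10^6 m/s)
λ = 1.48 × 10^-10 m

This matches the claimed value.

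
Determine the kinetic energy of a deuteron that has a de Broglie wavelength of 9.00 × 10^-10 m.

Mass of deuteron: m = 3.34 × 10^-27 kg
8.11 × 10^-23 J (or 5.06 × 10^-4 eV)

From λ = h/√(2mKE), we solve for KE:

λ² = h²/(2mKE)
KE = h²/(2mλ²)
KE = (6.626 × 10^-34 J·s)² / (2 × 3.34 × 10^-27 kg × (9.00 × 10^-10 m)²)
KE = 8.11 × 10^-23 J
KE = 5.06 × 10^-4 eV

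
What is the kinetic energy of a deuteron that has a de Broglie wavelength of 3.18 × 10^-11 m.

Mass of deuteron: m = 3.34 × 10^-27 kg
6.50 × 10^-20 J (or 0.406 eV)

From λ = h/√(2mKE), we solve for KE:

λ² = h²/(2mKE)
KE = h²/(2mλ²)
KE = (6.626 × 10^-34 J·s)² / (2 × 3.34 × 10^-27 kg × (3.18 × 10^-11 m)²)
KE = 6.50 × 10^-20 J
KE = 0.406 eV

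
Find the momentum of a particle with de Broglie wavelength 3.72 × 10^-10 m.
1.78 × 10^-24 kg·m/s

From the de Broglie relation λ = h/p, we solve for p:

p = h/λ
p = (6.626 × 10^-34 J·s) / (3.72 × 10^-10 m)
p = 1.78 × 10^-24 kg·m/s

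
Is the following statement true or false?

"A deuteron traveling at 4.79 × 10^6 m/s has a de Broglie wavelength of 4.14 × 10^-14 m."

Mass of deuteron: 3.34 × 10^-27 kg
True

The claim is correct.

Using λ = h/(mv):
λ = (6.626 × 10^-34 J·s) / (3.34 × 10^-27 kg × 4.79 × 10^6 m/s)
λ = 4.14 × 10^-14 m

This matches the claimed value.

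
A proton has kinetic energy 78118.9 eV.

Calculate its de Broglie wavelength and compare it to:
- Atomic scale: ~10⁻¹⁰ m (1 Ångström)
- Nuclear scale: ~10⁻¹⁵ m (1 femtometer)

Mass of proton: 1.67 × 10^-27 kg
λ = 1.02 × 10^-13 m, which is between nuclear and atomic scales.

Using λ = h/√(2mKE):

KE = 78118.9 eV = 1.252 × 10^-14 J

λ = h/√(2mKE)
λ = (6.626 × 10^-34 J·s) / √(2 × 1.67 × 10^-27 kg × 1.252 × 10^-14 J)
λ = 1.02 × 10^-13 m

Comparison:
- Atomic scale (10⁻¹⁰ m): λ is 0.001× this size
- Nuclear scale (10⁻¹⁵ m): λ is 1e+02× this size

The wavelength is between nuclear and atomic scales.

This wavelength is appropriate for probing atomic structure but too large for nuclear physics experiments.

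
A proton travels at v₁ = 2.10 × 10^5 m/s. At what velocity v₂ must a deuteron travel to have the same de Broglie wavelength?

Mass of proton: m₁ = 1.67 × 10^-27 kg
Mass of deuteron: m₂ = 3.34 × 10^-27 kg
v₂ = 1.05 × 10^5 m/s

For equal de Broglie wavelengths: λ₁ = λ₂

h/(m₁v₁) = h/(m₂v₂)
m₁v₁ = m₂v₂
v₂ = v₁ · (m₁/m₂)

v₂ = 2.10 × 10^5 m/s × (1.67 × 10^-27 kg / 3.34 × 10^-27 kg)
v₂ = 1.05 × 10^5 m/s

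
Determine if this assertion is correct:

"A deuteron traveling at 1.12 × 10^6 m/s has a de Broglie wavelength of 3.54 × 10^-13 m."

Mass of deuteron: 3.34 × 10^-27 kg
False

The claim is incorrect.

Using λ = h/(mv):
λ = (6.626 × 10^-34 J·s) / (3.34 × 10^-27 kg × 1.12 × 10^6 m/s)
λ = 1.77 × 10^-13 m

The actual wavelength differs from the claimed 3.54 × 10^-13 m.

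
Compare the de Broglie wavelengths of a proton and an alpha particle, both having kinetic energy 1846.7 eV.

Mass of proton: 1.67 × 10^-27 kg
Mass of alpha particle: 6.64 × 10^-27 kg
The proton has the longer wavelength.

Using λ = h/√(2mKE):

For proton: λ₁ = h/√(2m₁KE) = 6.67 × 10^-13 m
For alpha particle: λ₂ = h/√(2m₂KE) = 3.34 × 10^-13 m

Since λ ∝ 1/√m at constant kinetic energy, the lighter particle has the longer wavelength.

The proton has the longer de Broglie wavelength.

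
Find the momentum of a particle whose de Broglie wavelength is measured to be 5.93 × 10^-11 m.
1.12 × 10^-23 kg·m/s

From the de Broglie relation λ = h/p, we solve for p:

p = h/λ
p = (6.626 × 10^-34 J·s) / (5.93 × 10^-11 m)
p = 1.12 × 10^-23 kg·m/s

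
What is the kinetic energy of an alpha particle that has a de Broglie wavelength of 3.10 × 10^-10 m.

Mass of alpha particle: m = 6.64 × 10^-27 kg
3.44 × 10^-22 J (or 2.15 × 10^-3 eV)

From λ = h/√(2mKE), we solve for KE:

λ² = h²/(2mKE)
KE = h²/(2mλ²)
KE = (6.626 × 10^-34 J·s)² / (2 × 6.64 × 10^-27 kg × (3.10 × 10^-10 m)²)
KE = 3.44 × 10^-22 J
KE = 2.15 × 10^-3 eV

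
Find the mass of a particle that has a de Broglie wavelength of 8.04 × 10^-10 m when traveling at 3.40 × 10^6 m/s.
2.42 × 10^-31 kg

From the de Broglie relation λ = h/(mv), we solve for m:

m = h/(λv)
m = (6.626 × 10^-34 J·s) / (8.04 × 10^-10 m × 3.40 × 10^6 m/s)
m = 2.42 × 10^-31 kg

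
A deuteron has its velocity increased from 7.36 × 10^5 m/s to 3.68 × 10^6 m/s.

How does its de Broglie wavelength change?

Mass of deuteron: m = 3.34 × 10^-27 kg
The wavelength decreases by a factor of 5.

Using λ = h/(mv):

Initial wavelength: λ₁ = h/(mv₁) = 2.70 × 10^-13 m
Final wavelength: λ₂ = h/(mv₂) = 5.39 × 10^-14 m

Since λ ∝ 1/v, when velocity increases by a factor of 5, the wavelength decreases by a factor of 5.

λ₂/λ₁ = v₁/v₂ = 1/5

The wavelength decreases by a factor of 5.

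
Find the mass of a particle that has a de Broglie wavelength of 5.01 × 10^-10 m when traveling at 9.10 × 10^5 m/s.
1.45 × 10^-30 kg

From the de Broglie relation λ = h/(mv), we solve for m:

m = h/(λv)
m = (6.626 × 10^-34 J·s) / (5.01 × 10^-10 m × 9.10 × 10^5 m/s)
m = 1.45 × 10^-30 kg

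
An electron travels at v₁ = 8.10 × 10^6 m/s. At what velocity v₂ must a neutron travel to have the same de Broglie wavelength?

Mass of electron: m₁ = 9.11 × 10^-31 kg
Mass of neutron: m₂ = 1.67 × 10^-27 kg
v₂ = 4.42 × 10^3 m/s

For equal de Broglie wavelengths: λ₁ = λ₂

h/(m₁v₁) = h/(m₂v₂)
m₁v₁ = m₂v₂
v₂ = v₁ · (m₁/m₂)

v₂ = 8.10 × 10^6 m/s × (9.11 × 10^-31 kg / 1.67 × 10^-27 kg)
v₂ = 4.42 × 10^3 m/s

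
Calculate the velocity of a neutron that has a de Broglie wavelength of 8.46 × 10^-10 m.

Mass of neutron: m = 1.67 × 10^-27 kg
4.69 × 10^2 m/s

From the de Broglie relation λ = h/(mv), we solve for v:

v = h/(mλ)
v = (6.626 × 10^-34 J·s) / (1.67 × 10^-27 kg × 8.46 × 10^-10 m)
v = 4.69 × 10^2 m/s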